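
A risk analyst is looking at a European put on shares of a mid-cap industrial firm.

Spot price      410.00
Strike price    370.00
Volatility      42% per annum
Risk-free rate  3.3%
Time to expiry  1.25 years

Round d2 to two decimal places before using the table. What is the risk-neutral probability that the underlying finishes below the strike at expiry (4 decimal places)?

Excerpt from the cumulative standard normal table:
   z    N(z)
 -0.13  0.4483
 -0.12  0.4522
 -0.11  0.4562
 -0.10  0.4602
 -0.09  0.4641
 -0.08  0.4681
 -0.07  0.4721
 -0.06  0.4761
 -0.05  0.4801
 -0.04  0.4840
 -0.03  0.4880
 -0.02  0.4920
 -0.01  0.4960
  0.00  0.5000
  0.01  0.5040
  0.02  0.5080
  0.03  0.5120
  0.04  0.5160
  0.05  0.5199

σ√T = 0.42·√1.25 = 0.4696
d₁ = [ln(410/370) + (0.033 + 0.42²/2)·1.25] / 0.4696 = [0.1027 + 0.1515] / 0.4696 = 0.5412 ≈ 0.54
d₂ = d₁ − σ√T = 0.5412 − 0.4696 = 0.0717 ≈ 0.07
Pr(exercise) under Q = N(−d₂) = N(-0.07) = 0.4721

0.4721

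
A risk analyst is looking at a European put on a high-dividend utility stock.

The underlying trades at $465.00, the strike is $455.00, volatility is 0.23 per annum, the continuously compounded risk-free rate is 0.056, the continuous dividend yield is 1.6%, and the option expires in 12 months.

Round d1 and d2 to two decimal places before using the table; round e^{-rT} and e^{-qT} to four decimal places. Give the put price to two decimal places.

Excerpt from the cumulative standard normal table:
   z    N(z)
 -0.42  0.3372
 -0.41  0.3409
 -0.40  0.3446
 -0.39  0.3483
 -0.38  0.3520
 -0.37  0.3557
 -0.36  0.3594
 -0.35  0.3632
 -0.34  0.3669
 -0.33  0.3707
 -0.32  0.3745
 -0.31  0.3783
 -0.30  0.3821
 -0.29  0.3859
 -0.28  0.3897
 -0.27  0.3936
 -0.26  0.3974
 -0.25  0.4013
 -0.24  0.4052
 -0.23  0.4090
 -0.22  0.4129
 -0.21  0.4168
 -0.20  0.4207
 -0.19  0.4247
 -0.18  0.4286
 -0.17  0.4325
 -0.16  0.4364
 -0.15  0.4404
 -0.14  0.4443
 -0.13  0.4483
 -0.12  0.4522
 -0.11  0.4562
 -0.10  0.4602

σ√T = 0.23·√1 = 0.2300
d₁ = [ln(465/455) + (0.056 − 0.016 + 0.23²/2)·1] / 0.2300 = [0.0217 + 0.0665] / 0.2300 = 0.3834 ≈ 0.38
d₂ = d₁ − σ√T = 0.3834 − 0.2300 = 0.1534 ≈ 0.15
e^(−qT) = e^(−0.016·1) = 0.9841;  e^(−rT) = e^(−0.056·1) = 0.9455
N(−d₂) = N(-0.15) = 0.4404;  N(−d₁) = N(-0.38) = 0.3520
P = 455·0.9455·0.4404 − 465·0.9841·0.3520 = 189.4612 − 161.0775 = 28.3837

$28.38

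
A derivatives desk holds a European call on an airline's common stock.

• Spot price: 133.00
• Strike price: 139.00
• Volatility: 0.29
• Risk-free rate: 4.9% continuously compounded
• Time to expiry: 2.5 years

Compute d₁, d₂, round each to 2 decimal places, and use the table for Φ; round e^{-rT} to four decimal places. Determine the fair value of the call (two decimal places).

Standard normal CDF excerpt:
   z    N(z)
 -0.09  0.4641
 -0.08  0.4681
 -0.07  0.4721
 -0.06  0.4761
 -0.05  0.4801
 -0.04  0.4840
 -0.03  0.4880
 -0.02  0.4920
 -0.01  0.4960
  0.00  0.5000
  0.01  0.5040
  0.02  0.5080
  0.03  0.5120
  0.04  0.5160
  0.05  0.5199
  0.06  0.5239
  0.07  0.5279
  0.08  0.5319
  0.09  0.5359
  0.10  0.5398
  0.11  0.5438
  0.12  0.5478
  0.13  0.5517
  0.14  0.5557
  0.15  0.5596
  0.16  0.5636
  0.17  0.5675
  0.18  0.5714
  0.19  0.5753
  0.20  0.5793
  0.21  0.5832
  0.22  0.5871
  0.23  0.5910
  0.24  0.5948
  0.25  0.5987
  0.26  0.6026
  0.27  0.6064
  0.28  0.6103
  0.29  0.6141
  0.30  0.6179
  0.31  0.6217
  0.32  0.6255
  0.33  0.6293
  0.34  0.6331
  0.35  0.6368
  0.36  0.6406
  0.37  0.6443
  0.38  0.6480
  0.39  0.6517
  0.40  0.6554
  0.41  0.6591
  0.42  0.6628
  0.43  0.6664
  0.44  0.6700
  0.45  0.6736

28.62

T = 2.5;  σ√T = 0.4585
ln(S/K) + (r + σ²/2)T = ln(133/139) + (0.049 + 0.29²/2)·2.5 = -0.0441 + 0.2276 = 0.1835
d₁ = 0.1835 / 0.4585 = 0.4002 ⇒ 0.40
d₂ = d₁ − σ√T = 0.4002 − 0.4585 = -0.0583 ⇒ -0.06
exp(−rT) = exp(−0.049·2.5) = 0.8847
C = 133·N(0.40) − 139·0.8847·N(-0.06) = 133·0.6554 − 139·0.8847·0.4761 = 87.1682 − 58.5476 = 28.6206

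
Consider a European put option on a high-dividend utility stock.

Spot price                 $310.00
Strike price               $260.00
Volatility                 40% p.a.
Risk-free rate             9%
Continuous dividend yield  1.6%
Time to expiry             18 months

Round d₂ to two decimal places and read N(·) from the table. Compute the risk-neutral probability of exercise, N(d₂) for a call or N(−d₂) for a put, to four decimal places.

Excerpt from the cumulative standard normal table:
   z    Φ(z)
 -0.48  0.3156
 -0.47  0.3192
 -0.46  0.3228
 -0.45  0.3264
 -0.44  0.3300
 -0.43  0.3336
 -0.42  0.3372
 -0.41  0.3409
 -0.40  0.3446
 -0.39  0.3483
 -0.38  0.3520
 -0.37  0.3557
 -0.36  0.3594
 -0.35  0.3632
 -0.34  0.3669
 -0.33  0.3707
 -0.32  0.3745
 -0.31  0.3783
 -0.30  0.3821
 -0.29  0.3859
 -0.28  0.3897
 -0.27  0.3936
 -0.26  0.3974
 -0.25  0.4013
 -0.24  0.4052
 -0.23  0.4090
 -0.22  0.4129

σ√T = 0.4·√1.5 = 0.4899
d₁ = [ln(310/260) + (0.09 − 0.016 + ½·0.4²)·1.5] / (σ√T) = (0.1759 + 0.2310) / 0.4899 = 0.8306 which rounds to 0.83
d₂ = 0.8306 − 0.4899 = 0.3407 which rounds to 0.34
Pr(exercise) under Q = N(−d₂) = N(-0.34) = 0.3669

0.3669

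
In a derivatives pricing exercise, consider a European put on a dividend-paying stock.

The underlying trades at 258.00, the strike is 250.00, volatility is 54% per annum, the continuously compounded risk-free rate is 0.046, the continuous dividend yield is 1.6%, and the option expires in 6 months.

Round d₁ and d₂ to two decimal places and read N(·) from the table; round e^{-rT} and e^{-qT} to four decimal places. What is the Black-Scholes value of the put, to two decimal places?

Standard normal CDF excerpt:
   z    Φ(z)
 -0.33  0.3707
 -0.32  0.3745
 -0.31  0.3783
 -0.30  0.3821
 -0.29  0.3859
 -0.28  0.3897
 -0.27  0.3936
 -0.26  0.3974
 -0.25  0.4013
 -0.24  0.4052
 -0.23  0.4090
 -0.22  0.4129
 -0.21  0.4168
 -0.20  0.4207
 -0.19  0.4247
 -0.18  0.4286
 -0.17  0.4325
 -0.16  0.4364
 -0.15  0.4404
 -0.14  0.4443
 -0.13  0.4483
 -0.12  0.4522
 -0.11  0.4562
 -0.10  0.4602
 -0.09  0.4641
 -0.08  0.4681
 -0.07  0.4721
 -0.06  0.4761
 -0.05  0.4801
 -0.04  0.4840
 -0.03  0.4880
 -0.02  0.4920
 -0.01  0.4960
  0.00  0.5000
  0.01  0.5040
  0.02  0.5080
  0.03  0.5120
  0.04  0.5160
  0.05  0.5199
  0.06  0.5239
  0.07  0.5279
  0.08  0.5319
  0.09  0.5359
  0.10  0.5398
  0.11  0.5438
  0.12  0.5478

T = 0.5;  σ√T = 0.3818
ln(S/K) + (r − q + σ²/2)T = ln(258/250) + (0.046 − 0.016 + 0.54²/2)·0.5 = 0.0315 + 0.0879 = 0.1194
d₁ = 0.1194 / 0.3818 = 0.3127 ⇒ 0.31
d₂ = d₁ − σ√T = 0.3127 − 0.3818 = -0.0691 ⇒ -0.07
e^(−qT) = e^(−0.016·0.5) = 0.9920;  e^(−rT) = e^(−0.046·0.5) = 0.9773
N(−d₂) = N(0.07) = 0.5279;  N(−d₁) = N(-0.31) = 0.3783
P = 250·0.9773·0.5279 − 258·0.9920·0.3783 = 128.9792 − 96.8206 = 32.1586

32.16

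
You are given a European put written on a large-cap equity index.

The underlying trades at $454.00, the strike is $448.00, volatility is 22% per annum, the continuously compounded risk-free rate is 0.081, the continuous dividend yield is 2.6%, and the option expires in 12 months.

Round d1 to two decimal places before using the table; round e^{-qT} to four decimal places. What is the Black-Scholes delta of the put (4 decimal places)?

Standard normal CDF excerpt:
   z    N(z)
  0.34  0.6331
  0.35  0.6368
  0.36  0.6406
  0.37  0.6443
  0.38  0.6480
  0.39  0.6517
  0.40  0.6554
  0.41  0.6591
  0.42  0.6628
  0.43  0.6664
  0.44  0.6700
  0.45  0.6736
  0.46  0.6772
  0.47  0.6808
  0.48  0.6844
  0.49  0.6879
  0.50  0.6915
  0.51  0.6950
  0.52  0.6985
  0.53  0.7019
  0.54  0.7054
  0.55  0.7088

σ√T = 0.22 × 1.0000 = 0.2200
d₁ = [ln(454/448) + (0.081 − 0.026 + 0.22²/2)·1] / 0.2200 = [0.0133 + 0.0792] / 0.2200 = 0.4205 → 0.42
N(d₁) = N(0.42) = 0.6628
Δ_put = e^(−qT)·(N(d₁) − 1) = 0.9743·(0.6628 − 1) = -0.3285

-0.3285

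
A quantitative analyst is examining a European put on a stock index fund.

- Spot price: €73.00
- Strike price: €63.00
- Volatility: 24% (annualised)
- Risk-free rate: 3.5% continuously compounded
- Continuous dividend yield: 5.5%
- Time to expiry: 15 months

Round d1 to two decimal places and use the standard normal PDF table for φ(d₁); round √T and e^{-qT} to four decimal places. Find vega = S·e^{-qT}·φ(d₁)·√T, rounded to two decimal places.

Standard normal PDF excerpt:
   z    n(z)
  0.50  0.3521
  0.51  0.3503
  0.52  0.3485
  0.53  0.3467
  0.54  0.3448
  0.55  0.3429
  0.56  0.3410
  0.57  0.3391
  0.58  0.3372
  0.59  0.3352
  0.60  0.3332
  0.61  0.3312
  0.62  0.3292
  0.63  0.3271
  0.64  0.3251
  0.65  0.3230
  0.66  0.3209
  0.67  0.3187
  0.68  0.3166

T = 1.25;  σ√T = 0.2683
d₁ = [ln(73/63) + (0.035 − 0.055 + 0.24²/2)·1.25] / 0.2683 = [0.1473 + 0.0110] / 0.2683 = 0.5900 → 0.59
√T = √1.25 = 1.1180
φ(d₁) = φ(0.59) = 0.3352
exp(−qT) = exp(−0.055·1.25) = 0.9336
vega = S·exp(−qT)·φ(d₁)·√T = 73·0.9336·0.3352·1.1180 = 25.5405

25.54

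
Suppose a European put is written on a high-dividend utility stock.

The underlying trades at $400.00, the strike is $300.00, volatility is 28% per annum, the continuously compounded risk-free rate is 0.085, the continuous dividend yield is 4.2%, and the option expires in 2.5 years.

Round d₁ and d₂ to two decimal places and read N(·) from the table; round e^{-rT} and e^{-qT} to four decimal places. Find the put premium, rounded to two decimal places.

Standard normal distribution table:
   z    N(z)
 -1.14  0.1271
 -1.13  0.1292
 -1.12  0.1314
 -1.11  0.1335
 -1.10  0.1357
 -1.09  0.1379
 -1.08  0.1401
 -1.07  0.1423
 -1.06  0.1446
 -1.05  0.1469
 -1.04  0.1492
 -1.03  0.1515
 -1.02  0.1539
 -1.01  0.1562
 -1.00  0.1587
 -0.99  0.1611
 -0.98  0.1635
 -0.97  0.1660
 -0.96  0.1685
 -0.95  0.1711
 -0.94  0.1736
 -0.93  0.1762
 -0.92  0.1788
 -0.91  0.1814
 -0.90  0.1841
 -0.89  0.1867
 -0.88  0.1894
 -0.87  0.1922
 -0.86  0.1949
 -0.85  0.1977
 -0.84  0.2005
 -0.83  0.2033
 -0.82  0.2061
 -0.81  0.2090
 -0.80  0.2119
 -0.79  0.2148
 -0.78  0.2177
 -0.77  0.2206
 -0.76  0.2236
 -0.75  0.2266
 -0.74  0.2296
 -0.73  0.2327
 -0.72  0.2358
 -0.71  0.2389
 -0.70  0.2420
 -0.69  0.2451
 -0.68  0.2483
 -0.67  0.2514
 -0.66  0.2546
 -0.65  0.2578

σ√T = 0.28 × 1.5811 = 0.4427
ln(S/K) + (r − q + σ²/2)T = ln(400/300) + (0.085 − 0.042 + 0.28²/2)·2.5 = 0.2877 + 0.2055 = 0.4932
d₁ = 0.4932 / 0.4427 = 1.1140 ⇒ 1.11
d₂ = d₁ − σ√T = 1.1140 − 0.4427 = 0.6713 ⇒ 0.67
exp(−qT) = exp(−0.042·2.5) = 0.9003;  exp(−rT) = exp(−0.085·2.5) = 0.8086
N(−d₂) = N(-0.67) = 0.2514;  N(−d₁) = N(-1.11) = 0.1335
P = 300·0.8086·0.2514 − 400·0.9003·0.1335 = 60.9846 − 48.0760 = 12.9086

$12.91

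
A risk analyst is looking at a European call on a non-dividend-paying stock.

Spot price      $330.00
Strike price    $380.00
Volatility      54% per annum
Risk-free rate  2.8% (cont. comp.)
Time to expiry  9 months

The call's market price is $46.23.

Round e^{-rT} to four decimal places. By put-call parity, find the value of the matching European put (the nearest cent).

$88.33

e^(−rT) = e^(−0.028·0.75) = 0.9792
Put-call parity: C − P = S − K·e^(−rT) = 330 − 380·0.9792 = 330 − 372.0960 = -42.0960
P = C − (C − P) = 46.23 − (-42.0960) = 88.3260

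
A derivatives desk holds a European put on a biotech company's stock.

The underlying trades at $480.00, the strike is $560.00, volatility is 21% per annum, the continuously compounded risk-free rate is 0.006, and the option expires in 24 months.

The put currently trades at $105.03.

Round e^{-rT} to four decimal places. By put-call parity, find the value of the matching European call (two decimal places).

$31.69

exp(−rT) = exp(−0.006·2) = 0.9881
Put-call parity: C − P = S − K·e^(−rT) = 480 − 560·0.9881 = 480 − 553.3360 = -73.3360
C = P + (C − P) = 105.03 + (-73.3360) = 31.6940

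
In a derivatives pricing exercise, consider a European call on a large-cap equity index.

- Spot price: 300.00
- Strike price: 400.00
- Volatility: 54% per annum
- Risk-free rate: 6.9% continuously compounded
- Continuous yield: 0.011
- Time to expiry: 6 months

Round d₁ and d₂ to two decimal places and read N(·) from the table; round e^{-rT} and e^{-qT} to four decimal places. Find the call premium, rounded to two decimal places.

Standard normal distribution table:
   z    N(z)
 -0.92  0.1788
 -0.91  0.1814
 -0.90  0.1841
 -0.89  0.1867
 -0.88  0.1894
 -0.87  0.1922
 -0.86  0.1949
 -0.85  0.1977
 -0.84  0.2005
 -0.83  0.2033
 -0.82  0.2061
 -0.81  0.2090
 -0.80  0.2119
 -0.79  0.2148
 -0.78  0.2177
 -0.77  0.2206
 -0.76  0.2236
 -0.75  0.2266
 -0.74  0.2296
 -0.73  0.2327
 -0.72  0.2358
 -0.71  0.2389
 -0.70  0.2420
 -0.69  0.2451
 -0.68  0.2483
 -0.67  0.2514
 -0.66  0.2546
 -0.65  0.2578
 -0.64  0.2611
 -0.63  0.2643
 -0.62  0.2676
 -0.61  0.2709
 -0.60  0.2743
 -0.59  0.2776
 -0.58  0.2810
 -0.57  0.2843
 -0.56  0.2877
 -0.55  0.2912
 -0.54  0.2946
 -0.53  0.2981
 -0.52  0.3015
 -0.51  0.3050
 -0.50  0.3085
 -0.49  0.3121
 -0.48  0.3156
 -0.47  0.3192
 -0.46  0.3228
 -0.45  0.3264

T = 0.5;  σ√T = 0.3818
d₁ = [ln(300/400) + (0.069 − 0.011 + 0.54²/2)·0.5] / 0.3818 = [-0.2877 + 0.1019] / 0.3818 = -0.4865 → -0.49
d₂ = d₁ − σ√T = -0.4865 − 0.3818 = -0.8684 → -0.87
e^(−qT) = e^(−0.011·0.5) = 0.9945;  e^(−rT) = e^(−0.069·0.5) = 0.9661
N(d₁) = N(-0.49) = 0.3121;  N(d₂) = N(-0.87) = 0.1922
C = 300·0.9945·0.3121 − 400·0.9661·0.1922 = 93.1150 − 74.2738 = 18.8413

18.84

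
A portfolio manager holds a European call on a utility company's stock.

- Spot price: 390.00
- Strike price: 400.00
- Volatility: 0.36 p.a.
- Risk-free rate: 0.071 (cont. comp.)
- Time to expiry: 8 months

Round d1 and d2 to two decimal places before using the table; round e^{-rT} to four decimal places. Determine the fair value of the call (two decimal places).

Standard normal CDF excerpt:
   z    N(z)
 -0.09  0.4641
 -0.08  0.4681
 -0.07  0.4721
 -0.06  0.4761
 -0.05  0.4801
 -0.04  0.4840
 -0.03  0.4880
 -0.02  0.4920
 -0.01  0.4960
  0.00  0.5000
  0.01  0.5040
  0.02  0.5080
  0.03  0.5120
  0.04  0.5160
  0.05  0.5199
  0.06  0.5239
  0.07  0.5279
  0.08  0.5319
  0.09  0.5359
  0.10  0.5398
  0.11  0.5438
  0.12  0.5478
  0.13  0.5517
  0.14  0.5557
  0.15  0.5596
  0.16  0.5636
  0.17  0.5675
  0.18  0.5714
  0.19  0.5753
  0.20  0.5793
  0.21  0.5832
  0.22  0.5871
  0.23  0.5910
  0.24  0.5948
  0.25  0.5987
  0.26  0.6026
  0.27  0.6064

T = 0.6667;  σ√T = 0.2939
d₁ = [ln(390/400) + (0.071 + 0.36²/2)·0.6667] / 0.2939 = [-0.0253 + 0.0905] / 0.2939 = 0.2219 → 0.22
d₂ = d₁ − σ√T = 0.2219 − 0.2939 = -0.0721 → -0.07
e^(−rT) = e^(−0.071·0.6667) = 0.9538
C = 390·N(0.22) − 400·0.9538·N(-0.07) = 390·0.5871 − 400·0.9538·0.4721 = 228.9690 − 180.1156 = 48.8534

48.85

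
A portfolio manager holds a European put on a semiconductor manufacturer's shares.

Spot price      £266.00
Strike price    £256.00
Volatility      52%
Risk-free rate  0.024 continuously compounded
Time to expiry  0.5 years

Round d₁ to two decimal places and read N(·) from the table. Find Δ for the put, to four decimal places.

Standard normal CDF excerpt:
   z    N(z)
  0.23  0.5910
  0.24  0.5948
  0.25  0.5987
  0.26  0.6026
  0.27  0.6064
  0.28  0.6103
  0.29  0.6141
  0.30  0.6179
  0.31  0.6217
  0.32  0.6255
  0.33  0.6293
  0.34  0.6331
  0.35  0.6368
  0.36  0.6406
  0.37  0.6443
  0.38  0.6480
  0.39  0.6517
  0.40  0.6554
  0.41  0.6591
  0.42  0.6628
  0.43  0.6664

T = 0.5;  σ√T = 0.3677
ln(S/K) + (r + σ²/2)T = ln(266/256) + (0.024 + 0.52²/2)·0.5 = 0.0383 + 0.0796 = 0.1179
d₁ = 0.1179 / 0.3677 = 0.3207 which rounds to 0.32
N(d₁) = N(0.32) = 0.6255
Δ_put = N(d₁) − 1 = 0.6255 − 1 = -0.3745

-0.3745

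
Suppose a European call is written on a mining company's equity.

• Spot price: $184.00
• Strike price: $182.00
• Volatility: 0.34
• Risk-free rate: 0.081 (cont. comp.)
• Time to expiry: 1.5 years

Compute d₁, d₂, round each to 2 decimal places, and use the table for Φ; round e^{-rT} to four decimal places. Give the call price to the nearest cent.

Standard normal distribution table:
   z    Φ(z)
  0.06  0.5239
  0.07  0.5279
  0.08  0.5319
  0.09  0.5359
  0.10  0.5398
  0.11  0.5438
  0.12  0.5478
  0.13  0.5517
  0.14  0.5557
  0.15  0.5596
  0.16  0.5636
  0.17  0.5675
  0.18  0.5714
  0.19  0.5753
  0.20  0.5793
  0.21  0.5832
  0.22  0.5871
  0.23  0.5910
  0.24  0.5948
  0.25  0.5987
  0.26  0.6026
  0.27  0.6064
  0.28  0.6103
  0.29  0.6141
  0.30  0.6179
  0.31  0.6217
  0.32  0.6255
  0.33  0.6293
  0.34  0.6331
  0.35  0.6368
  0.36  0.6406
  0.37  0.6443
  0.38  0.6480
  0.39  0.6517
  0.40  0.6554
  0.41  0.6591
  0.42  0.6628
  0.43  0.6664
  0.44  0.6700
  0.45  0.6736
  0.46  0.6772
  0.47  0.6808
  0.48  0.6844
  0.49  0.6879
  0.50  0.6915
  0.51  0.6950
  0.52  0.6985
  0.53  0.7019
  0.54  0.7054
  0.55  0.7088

σ√T = 0.34·√1.5 = 0.4164
d₁ = [ln(184/182) + (0.081 + ½·0.34²)·1.5] / (σ√T) = (0.0109 + 0.2082) / 0.4164 = 0.5262 ⇒ 0.53
d₂ = 0.5262 − 0.4164 = 0.1098 ⇒ 0.11
e^(−rT) = e^(−0.081·1.5) = 0.8856
N(d₁) = N(0.53) = 0.7019;  N(d₂) = N(0.11) = 0.5438
C = 184·0.7019 − 182·0.8856·0.5438 = 129.1496 − 87.6492 = 41.5004

$41.50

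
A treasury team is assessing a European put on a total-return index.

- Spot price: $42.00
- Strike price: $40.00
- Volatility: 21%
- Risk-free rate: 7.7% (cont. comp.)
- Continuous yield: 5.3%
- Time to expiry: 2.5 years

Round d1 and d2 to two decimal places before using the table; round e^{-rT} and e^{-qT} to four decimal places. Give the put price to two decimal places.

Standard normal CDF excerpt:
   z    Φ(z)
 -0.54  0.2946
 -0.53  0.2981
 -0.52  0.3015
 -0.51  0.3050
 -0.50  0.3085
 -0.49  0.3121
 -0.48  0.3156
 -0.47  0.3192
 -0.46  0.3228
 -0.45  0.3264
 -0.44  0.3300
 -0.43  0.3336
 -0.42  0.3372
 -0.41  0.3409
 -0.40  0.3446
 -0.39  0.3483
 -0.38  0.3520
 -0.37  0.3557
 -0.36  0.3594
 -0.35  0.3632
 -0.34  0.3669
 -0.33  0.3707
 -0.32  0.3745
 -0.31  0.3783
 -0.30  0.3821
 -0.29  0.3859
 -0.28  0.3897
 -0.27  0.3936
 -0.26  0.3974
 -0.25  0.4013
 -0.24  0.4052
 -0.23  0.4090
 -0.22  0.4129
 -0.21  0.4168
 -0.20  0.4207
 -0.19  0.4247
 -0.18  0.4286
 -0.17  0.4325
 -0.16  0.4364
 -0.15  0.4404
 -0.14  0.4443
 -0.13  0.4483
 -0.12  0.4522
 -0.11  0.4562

$2.92

σ√T = 0.21 × 1.5811 = 0.3320
d₁ = [ln(42/40) + (0.077 − 0.053 + 0.21²/2)·2.5] / 0.3320 = [0.0488 + 0.1151] / 0.3320 = 0.4937 ≈ 0.49
d₂ = d₁ − σ√T = 0.4937 − 0.3320 = 0.1616 ≈ 0.16
exp(−qT) = exp(−0.053·2.5) = 0.8759;  exp(−rT) = exp(−0.077·2.5) = 0.8249
N(−d₂) = N(-0.16) = 0.4364;  N(−d₁) = N(-0.49) = 0.3121
P = 40·0.8249·0.4364 − 42·0.8759·0.3121 = 14.3995 − 11.4815 = 2.9180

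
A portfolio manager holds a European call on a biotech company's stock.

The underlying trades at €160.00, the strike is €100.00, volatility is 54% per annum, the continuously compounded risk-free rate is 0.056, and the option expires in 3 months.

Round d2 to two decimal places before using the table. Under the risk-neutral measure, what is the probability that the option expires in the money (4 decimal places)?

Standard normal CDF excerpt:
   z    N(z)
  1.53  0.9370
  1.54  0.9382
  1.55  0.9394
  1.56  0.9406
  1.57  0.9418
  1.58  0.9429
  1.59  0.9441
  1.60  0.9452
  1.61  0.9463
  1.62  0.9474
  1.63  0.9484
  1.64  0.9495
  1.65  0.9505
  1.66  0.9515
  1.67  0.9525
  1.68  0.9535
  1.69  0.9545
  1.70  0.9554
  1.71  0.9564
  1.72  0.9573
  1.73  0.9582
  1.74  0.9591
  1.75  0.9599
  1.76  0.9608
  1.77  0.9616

0.9515

σ√T = 0.54·√0.25 = 0.2700
d₁ = [ln(160/100) + (0.056 + ½·0.54²)·0.25] / (σ√T) = (0.4700 + 0.0505) / 0.2700 = 1.9276 ≈ 1.93
d₂ = 1.9276 − 0.2700 = 1.6576 ≈ 1.66
Risk-neutral Pr[S_T > K] = N(d₂) = N(1.66) = 0.9515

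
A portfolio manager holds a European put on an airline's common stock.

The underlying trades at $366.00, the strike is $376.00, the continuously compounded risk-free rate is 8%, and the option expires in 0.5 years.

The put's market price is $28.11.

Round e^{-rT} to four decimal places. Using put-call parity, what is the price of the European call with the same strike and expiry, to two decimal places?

$32.85

e^(−rT) = e^(−0.08·0.5) = 0.9608
Put-call parity: C − P = S − K·e^(−rT) = 366 − 376·0.9608 = 366 − 361.2608 = 4.7392
C = P + (C − P) = 28.11 + (4.7392) = 32.8492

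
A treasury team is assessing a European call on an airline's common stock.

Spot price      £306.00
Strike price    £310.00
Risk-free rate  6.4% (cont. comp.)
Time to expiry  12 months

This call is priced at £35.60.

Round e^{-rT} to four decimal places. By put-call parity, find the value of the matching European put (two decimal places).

e^(−rT) = e^(−0.064·1) = 0.9380
Put-call parity: C − P = S − K·e^(−rT) = 306 − 310·0.9380 = 306 − 290.7800 = 15.2200
P = C − (C − P) = 35.60 − (15.2200) = 20.3800

£20.38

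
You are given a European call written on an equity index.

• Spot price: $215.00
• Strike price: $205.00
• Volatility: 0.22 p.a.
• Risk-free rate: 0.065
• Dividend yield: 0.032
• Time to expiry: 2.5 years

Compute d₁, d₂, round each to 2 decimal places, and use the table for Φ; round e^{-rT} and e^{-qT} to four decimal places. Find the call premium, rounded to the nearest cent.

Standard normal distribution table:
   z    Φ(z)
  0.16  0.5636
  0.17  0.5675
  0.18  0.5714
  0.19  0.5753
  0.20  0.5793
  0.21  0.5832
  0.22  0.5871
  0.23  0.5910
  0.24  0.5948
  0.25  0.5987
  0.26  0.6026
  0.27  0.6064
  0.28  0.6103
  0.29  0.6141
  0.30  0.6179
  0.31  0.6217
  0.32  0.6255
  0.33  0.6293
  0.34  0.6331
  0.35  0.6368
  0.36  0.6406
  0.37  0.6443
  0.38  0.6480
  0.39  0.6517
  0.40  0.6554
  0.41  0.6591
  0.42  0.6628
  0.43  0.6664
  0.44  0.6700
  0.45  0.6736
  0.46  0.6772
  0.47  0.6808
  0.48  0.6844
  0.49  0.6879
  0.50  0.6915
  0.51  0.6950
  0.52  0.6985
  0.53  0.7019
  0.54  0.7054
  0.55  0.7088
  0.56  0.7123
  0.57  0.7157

$39.73

σ√T = 0.22·√2.5 = 0.3479
d₁ = [ln(215/205) + (0.065 − 0.032 + 0.22²/2)·2.5] / 0.3479 = [0.0476 + 0.1430] / 0.3479 = 0.5480 → 0.55
d₂ = d₁ − σ√T = 0.5480 − 0.3479 = 0.2002 → 0.20
e^(−qT) = e^(−0.032·2.5) = 0.9231;  e^(−rT) = e^(−0.065·2.5) = 0.8500
C = 215·0.9231·N(0.55) − 205·0.8500·N(0.20) = 215·0.9231·0.7088 − 205·0.8500·0.5793 = 140.6731 − 100.9430 = 39.7300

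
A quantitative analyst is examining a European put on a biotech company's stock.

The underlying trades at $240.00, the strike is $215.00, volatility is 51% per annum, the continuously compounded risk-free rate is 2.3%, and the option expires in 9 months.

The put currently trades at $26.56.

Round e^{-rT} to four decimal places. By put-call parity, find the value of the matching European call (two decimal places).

e^(−rT) = e^(−0.023·0.75) = 0.9829
Put-call parity: C − P = S − K·e^(−rT) = 240 − 215·0.9829 = 240 − 211.3235 = 28.6765
C = P + (C − P) = 26.56 + (28.6765) = 55.2365

$55.24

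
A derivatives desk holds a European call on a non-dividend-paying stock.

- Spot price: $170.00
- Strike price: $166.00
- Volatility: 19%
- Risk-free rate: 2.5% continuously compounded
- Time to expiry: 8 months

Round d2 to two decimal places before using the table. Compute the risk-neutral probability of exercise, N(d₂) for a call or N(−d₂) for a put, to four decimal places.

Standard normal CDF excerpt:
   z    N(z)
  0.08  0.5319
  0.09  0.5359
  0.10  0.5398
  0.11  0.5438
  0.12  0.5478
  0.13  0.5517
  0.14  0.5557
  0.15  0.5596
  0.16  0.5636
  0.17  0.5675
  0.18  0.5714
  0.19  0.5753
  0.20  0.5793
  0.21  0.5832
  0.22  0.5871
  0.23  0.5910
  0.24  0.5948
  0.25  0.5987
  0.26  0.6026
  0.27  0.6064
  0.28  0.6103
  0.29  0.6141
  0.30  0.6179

T = 0.6667;  σ√T = 0.1551
d₁ = [ln(170/166) + (0.025 + 0.19²/2)·0.6667] / 0.1551 = [0.0238 + 0.0287] / 0.1551 = 0.3385 which rounds to 0.34
d₂ = d₁ − σ√T = 0.3385 − 0.1551 = 0.1834 which rounds to 0.18
Pr(exercise) under Q = N(d₂) = 0.5714

0.5714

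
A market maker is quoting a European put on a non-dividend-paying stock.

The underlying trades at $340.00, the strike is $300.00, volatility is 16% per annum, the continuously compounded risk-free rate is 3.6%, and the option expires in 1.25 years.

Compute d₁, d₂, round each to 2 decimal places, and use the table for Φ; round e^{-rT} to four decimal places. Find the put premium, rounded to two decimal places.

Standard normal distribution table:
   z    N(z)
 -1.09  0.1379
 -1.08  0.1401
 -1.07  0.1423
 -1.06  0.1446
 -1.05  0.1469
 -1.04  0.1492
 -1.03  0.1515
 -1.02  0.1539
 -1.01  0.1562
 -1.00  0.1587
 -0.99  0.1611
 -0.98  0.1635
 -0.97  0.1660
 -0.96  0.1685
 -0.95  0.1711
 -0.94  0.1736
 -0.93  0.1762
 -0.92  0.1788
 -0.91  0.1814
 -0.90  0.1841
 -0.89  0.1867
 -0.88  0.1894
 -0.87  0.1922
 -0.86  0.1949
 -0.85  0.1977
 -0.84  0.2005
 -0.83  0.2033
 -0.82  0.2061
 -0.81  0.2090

σ√T = 0.16 × 1.1180 = 0.1789
d₁ = [ln(340/300) + (0.036 + ½·0.16²)·1.25] / (σ√T) = (0.1252 + 0.0610) / 0.1789 = 1.0407 ⇒ 1.04
d₂ = 1.0407 − 0.1789 = 0.8618 ⇒ 0.86
e^(−rT) = e^(−0.036·1.25) = 0.9560
P = 300·0.9560·N(-0.86) − 340·N(-1.04) = 300·0.9560·0.1949 − 340·0.1492 = 55.8973 − 50.7280 = 5.1693

$5.17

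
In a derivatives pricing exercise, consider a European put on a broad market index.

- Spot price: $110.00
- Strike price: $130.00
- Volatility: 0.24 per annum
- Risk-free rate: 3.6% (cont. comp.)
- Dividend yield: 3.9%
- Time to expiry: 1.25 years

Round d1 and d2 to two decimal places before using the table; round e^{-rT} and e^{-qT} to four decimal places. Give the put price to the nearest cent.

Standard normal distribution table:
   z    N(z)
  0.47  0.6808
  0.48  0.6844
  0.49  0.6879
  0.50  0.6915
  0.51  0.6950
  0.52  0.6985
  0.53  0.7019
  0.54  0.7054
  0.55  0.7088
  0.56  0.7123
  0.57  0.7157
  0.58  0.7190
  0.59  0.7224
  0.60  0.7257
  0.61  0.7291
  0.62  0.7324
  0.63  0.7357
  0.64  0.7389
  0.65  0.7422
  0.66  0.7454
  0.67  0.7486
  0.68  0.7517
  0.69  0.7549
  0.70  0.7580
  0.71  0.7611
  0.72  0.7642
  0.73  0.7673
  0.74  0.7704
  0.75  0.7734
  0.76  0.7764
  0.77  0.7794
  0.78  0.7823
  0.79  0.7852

σ√T = 0.24 × 1.1180 = 0.2683
d₁ = [ln(110/130) + (0.036 − 0.039 + 0.24²/2)·1.25] / 0.2683 = [-0.1671 + 0.0322] / 0.2683 = -0.5024 ≈ -0.50
d₂ = d₁ − σ√T = -0.5024 − 0.2683 = -0.7707 ≈ -0.77
e^(−qT) = e^(−0.039·1.25) = 0.9524;  e^(−rT) = e^(−0.036·1.25) = 0.9560
P = 130·0.9560·N(0.77) − 110·0.9524·N(0.50) = 130·0.9560·0.7794 − 110·0.9524·0.6915 = 96.8638 − 72.4443 = 24.4195

$24.42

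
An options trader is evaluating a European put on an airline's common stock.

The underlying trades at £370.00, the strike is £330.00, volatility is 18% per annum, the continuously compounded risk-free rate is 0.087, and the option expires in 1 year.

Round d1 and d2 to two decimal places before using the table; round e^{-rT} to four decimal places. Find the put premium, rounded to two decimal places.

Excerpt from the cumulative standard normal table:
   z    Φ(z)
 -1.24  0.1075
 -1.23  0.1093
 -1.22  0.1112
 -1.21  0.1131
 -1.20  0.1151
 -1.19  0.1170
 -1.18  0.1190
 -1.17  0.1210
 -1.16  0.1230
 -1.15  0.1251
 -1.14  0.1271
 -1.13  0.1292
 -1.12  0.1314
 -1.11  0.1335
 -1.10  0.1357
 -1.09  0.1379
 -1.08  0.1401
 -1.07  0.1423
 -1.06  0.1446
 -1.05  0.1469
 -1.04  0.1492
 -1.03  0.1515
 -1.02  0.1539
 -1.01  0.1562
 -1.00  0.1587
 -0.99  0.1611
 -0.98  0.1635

T = 1;  σ√T = 0.1800
d₁ = [ln(370/330) + (0.087 + 0.18²/2)·1] / 0.1800 = [0.1144 + 0.1032] / 0.1800 = 1.2089 ⇒ 1.21
d₂ = d₁ − σ√T = 1.2089 − 0.1800 = 1.0289 ⇒ 1.03
e^(−rT) = e^(−0.087·1) = 0.9167
N(−d₂) = N(-1.03) = 0.1515;  N(−d₁) = N(-1.21) = 0.1131
P = 330·0.9167·0.1515 − 370·0.1131 = 45.8304 − 41.8470 = 3.9834

£3.98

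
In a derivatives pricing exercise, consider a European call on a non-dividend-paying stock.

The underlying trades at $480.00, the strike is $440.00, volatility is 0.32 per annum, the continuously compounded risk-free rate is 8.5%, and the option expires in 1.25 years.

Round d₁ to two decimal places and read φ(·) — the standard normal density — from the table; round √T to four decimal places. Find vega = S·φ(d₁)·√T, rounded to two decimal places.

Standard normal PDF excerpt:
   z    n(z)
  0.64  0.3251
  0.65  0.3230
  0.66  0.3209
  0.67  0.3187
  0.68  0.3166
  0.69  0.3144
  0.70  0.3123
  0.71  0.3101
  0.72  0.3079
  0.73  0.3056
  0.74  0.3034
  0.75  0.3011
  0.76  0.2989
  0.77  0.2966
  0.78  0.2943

σ√T = 0.32·√1.25 = 0.3578
d₁ = [ln(480/440) + (0.085 + ½·0.32²)·1.25] / (σ√T) = (0.0870 + 0.1703) / 0.3578 = 0.7191 ≈ 0.72
√T = √1.25 = 1.1180
φ(d₁) = φ(0.72) = 0.3079
vega = S·φ(d₁)·√T = 480·0.3079·1.1180 = 165.2315

165.23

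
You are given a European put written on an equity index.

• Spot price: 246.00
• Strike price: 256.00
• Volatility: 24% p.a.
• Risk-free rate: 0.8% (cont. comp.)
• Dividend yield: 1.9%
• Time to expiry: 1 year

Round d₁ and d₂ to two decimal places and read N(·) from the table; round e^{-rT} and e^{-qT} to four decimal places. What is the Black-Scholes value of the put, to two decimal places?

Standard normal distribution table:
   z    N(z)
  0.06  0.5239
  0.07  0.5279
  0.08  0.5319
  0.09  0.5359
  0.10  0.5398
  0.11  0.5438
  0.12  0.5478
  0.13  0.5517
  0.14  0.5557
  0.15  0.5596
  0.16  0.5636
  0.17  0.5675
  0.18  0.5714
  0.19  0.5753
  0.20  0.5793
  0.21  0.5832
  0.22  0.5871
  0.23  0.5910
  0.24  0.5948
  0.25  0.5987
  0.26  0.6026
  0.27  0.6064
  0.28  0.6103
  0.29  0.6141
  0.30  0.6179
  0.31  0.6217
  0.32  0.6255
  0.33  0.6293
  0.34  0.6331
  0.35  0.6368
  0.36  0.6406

σ√T = 0.24 × 1.0000 = 0.2400
ln(S/K) + (r − q + σ²/2)T = ln(246/256) + (0.008 − 0.019 + 0.24²/2)·1 = -0.0398 + 0.0178 = -0.0220
d₁ = -0.0220 / 0.2400 = -0.0919 → -0.09
d₂ = d₁ − σ√T = -0.0919 − 0.2400 = -0.3319 → -0.33
e^(−qT) = e^(−0.019·1) = 0.9812;  e^(−rT) = e^(−0.008·1) = 0.9920
N(−d₂) = N(0.33) = 0.6293;  N(−d₁) = N(0.09) = 0.5359
P = 256·0.9920·0.6293 − 246·0.9812·0.5359 = 159.8120 − 129.3530 = 30.4590

30.46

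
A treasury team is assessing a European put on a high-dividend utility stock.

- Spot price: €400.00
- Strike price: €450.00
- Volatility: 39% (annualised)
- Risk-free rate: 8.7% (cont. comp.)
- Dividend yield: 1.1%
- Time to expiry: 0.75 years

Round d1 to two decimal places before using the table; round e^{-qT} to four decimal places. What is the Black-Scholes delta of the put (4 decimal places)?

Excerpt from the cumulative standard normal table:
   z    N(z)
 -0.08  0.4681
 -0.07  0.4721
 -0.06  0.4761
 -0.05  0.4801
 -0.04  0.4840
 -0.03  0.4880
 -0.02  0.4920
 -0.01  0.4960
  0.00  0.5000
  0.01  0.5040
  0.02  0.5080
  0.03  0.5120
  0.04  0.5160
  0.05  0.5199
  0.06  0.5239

T = 0.75;  σ√T = 0.3377
ln(S/K) + (r − q + σ²/2)T = ln(400/450) + (0.087 − 0.011 + 0.39²/2)·0.75 = -0.1178 + 0.1140 = -0.0037
d₁ = -0.0037 / 0.3377 = -0.0111 ≈ -0.01
N(d₁) = N(-0.01) = 0.4960
Δ_put = e^(−qT)·(N(d₁) − 1) = 0.9918·(0.4960 − 1) = -0.4999

-0.4999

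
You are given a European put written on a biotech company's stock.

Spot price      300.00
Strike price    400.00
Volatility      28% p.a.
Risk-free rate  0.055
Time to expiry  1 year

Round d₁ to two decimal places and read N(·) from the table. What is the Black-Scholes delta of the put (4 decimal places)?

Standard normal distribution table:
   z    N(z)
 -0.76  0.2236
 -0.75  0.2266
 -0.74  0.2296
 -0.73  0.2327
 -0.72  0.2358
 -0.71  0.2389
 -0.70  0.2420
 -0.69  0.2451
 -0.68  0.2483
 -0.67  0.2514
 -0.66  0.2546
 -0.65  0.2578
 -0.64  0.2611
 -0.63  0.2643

T = 1;  σ√T = 0.2800
d₁ = [ln(300/400) + (0.055 + ½·0.28²)·1] / (σ√T) = (-0.2877 + 0.0942) / 0.2800 = -0.6910 ≈ -0.69
N(d₁) = N(-0.69) = 0.2451
Δ_put = N(d₁) − 1 = 0.2451 − 1 = -0.7549

-0.7549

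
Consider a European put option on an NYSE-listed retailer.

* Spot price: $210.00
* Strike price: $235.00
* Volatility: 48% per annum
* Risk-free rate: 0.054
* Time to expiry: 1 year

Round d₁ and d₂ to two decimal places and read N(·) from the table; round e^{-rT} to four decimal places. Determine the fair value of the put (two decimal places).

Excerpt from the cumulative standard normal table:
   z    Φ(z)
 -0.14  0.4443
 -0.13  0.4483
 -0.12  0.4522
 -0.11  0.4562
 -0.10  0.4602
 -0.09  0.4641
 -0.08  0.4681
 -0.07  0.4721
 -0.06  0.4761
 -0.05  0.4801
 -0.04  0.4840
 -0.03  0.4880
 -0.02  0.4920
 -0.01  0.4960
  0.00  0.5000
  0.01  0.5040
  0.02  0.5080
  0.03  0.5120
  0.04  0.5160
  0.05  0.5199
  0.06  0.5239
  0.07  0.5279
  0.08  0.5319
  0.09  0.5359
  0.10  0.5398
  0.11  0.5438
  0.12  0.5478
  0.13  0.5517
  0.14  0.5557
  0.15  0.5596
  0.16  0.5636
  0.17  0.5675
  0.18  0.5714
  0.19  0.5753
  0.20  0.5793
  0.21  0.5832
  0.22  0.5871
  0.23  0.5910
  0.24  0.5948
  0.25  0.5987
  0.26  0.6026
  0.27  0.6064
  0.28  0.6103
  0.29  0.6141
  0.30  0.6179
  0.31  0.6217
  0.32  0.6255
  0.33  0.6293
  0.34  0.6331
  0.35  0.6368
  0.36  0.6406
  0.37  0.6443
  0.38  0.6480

T = 1;  σ√T = 0.4800
ln(S/K) + (r + σ²/2)T = ln(210/235) + (0.054 + 0.48²/2)·1 = -0.1125 + 0.1692 = 0.0567
d₁ = 0.0567 / 0.4800 = 0.1182 ≈ 0.12
d₂ = d₁ − σ√T = 0.1182 − 0.4800 = -0.3618 ≈ -0.36
e^(−rT) = e^(−0.054·1) = 0.9474
N(−d₂) = N(0.36) = 0.6406;  N(−d₁) = N(-0.12) = 0.4522
P = 235·0.9474·0.6406 − 210·0.4522 = 142.6225 − 94.9620 = 47.6605

$47.66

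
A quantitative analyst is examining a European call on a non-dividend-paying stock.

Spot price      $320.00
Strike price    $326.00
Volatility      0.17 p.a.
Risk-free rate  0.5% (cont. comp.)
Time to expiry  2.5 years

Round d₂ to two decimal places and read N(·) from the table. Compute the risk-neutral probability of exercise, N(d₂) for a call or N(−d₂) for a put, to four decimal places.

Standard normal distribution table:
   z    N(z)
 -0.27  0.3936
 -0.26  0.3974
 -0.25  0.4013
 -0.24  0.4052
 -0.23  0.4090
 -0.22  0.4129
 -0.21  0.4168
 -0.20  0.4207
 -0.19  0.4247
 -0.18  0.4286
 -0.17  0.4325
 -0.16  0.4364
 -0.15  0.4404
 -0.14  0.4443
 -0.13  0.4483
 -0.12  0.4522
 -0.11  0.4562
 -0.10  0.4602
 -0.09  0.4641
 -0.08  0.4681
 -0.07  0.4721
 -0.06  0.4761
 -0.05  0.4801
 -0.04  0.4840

σ√T = 0.17 × 1.5811 = 0.2688
ln(S/K) + (r + σ²/2)T = ln(320/326) + (0.005 + 0.17²/2)·2.5 = -0.0186 + 0.0486 = 0.0300
d₁ = 0.0300 / 0.2688 = 0.1118 ≈ 0.11
d₂ = d₁ − σ√T = 0.1118 − 0.2688 = -0.1570 ≈ -0.16
Risk-neutral Pr[S_T > K] = N(d₂) = N(-0.16) = 0.4364

0.4364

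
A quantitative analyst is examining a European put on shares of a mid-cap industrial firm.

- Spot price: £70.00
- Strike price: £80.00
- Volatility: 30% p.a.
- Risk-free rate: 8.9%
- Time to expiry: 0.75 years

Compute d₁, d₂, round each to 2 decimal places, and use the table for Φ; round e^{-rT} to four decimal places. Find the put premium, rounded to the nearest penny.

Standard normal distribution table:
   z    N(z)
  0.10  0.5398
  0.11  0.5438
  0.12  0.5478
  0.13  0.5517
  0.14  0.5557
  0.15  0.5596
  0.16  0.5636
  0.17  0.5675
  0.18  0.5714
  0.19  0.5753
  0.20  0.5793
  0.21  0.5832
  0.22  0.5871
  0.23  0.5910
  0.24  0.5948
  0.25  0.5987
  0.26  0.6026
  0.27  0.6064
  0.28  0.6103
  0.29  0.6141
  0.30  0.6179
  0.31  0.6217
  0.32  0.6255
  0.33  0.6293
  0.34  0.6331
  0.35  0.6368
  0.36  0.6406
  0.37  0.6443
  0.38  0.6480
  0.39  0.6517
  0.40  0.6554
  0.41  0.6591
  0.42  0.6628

σ√T = 0.3·√0.75 = 0.2598
d₁ = [ln(70/80) + (0.089 + ½·0.3²)·0.75] / (σ√T) = (-0.1335 + 0.1005) / 0.2598 = -0.1271 ≈ -0.13
d₂ = -0.1271 − 0.2598 = -0.3869 ≈ -0.39
e^(−rT) = e^(−0.089·0.75) = 0.9354
N(−d₂) = N(0.39) = 0.6517;  N(−d₁) = N(0.13) = 0.5517
P = 80·0.9354·0.6517 − 70·0.5517 = 48.7680 − 38.6190 = 10.1490

£10.15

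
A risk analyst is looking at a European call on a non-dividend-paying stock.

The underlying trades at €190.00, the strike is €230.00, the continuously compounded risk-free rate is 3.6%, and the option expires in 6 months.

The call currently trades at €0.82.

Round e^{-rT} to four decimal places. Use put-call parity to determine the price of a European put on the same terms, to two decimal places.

€36.73

exp(−rT) = exp(−0.036·0.5) = 0.9822
Put-call parity: C − P = S − K·e^(−rT) = 190 − 230·0.9822 = 190 − 225.9060 = -35.9060
P = C − (C − P) = 0.82 − (-35.9060) = 36.7260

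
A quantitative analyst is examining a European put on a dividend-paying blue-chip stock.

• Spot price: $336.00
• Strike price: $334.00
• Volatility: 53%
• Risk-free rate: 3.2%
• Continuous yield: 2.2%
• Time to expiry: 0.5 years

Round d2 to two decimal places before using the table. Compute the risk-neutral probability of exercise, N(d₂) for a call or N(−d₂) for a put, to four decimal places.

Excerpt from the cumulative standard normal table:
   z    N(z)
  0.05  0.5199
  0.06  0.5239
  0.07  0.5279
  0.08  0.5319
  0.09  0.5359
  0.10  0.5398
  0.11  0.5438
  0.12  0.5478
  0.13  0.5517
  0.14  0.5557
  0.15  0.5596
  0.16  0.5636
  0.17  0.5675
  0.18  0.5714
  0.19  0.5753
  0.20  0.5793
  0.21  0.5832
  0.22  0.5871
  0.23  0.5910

0.5636

σ√T = 0.53 × 0.7071 = 0.3748
d₁ = [ln(336/334) + (0.032 − 0.022 + ½·0.53²)·0.5] / (σ√T) = (0.0060 + 0.0752) / 0.3748 = 0.2167 ⇒ 0.22
d₂ = 0.2167 − 0.3748 = -0.1581 ⇒ -0.16
Risk-neutral Pr[S_T < K] = N(−d₂) = N(0.16) = 0.5636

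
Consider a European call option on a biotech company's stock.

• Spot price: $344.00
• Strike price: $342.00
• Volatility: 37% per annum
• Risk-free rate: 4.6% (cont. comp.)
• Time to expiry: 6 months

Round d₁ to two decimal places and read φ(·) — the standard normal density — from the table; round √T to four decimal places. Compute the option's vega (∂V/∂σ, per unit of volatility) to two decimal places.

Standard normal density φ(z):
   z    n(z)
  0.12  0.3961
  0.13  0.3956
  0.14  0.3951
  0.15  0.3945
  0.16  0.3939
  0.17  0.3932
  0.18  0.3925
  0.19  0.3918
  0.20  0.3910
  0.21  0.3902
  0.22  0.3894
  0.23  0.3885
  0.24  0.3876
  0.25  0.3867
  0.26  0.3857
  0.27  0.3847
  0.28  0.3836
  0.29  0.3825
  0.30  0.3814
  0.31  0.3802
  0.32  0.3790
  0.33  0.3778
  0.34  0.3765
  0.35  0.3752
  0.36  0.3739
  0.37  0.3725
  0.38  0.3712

94.28

σ√T = 0.37·√0.5 = 0.2616
ln(S/K) + (r + σ²/2)T = ln(344/342) + (0.046 + 0.37²/2)·0.5 = 0.0058 + 0.0572 = 0.0631
d₁ = 0.0631 / 0.2616 = 0.2410 ⇒ 0.24
√T = √0.5 = 0.7071
φ(d₁) = φ(0.24) = 0.3876
vega = S·φ(d₁)·√T = 344·0.3876·0.7071 = 94.2808
(Vega is the same for a European call and put with the same parameters.)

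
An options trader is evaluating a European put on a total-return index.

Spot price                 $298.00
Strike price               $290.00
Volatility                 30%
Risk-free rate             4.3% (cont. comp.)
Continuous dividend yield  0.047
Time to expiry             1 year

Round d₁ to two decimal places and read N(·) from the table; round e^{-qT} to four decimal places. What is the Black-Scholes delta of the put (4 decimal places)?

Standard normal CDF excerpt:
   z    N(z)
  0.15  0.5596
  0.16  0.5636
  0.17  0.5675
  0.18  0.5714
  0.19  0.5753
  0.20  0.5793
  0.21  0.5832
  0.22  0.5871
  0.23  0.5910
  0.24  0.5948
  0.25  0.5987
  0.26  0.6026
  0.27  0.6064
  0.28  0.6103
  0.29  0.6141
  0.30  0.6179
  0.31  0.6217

σ√T = 0.3 × 1.0000 = 0.3000
ln(S/K) + (r − q + σ²/2)T = ln(298/290) + (0.043 − 0.047 + 0.3²/2)·1 = 0.0272 + 0.0410 = 0.0682
d₁ = 0.0682 / 0.3000 = 0.2274 → 0.23
N(d₁) = N(0.23) = 0.5910
Δ_put = e^(−qT)·(N(d₁) − 1) = 0.9541·(0.5910 − 1) = -0.3902

-0.3902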